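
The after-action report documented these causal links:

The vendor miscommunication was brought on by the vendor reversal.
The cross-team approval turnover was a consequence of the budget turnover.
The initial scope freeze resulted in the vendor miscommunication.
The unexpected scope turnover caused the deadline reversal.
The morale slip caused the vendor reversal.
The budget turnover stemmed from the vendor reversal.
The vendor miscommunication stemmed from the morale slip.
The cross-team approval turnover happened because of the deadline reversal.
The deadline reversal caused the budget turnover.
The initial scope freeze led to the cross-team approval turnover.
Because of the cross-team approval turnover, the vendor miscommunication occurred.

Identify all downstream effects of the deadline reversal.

the budget turnover, the cross-team approval turnover, the vendor miscommunication

Direct effects: the budget turnover, the cross-team approval turnover.
2 steps out: the vendor miscommunication.
Not reachable from it: the unexpected scope turnover, the morale slip, the vendor reversal, the initial scope freeze.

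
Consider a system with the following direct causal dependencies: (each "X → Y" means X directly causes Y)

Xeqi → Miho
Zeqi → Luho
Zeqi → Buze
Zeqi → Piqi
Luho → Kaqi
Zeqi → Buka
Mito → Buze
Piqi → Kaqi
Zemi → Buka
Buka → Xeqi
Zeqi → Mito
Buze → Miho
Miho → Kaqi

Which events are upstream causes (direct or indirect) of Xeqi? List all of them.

Buka, Zemi, Zeqi

Immediate cause of Xeqi: Buka.
Further upstream: Zeqi, Zemi.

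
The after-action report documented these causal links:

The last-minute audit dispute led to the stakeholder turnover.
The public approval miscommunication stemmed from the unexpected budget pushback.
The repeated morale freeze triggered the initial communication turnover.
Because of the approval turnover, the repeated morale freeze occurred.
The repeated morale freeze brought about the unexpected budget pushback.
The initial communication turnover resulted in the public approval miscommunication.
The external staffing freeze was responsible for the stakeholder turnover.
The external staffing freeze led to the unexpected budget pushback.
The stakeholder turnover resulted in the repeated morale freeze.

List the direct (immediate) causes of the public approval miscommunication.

Upstream contributors include the approval turnover, the last-minute audit dispute, the external staffing freeze, the stakeholder turnover, the repeated morale freeze, but only the initial communication turnover, the unexpected budget pushback feed directly into the public approval miscommunication.

the initial communication turnover, the unexpected budget pushback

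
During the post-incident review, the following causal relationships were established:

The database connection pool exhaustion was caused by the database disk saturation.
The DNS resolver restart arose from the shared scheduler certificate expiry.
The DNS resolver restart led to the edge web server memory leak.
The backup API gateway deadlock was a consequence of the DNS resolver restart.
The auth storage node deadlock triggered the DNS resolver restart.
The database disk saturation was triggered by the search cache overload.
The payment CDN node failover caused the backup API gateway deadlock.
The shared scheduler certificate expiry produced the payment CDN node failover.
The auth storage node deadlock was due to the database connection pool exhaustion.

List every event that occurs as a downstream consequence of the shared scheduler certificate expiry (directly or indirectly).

the DNS resolver restart, the backup API gateway deadlock, the edge web server memory leak, the payment CDN node failover

Direct effects: the DNS resolver restart, the payment CDN node failover.
2 steps out: the edge web server memory leak, the backup API gateway deadlock.
Not reachable from it: the search cache overload, the database disk saturation, the database connection pool exhaustion, the auth storage node deadlock.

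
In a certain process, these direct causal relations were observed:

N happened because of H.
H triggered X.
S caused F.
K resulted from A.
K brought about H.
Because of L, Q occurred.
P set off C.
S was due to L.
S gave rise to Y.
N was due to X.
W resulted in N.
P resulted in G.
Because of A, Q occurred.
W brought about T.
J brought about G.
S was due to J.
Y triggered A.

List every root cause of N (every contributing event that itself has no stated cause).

Tracing upstream from N: N ← H ← K ← A ← Y ← S ← J.
A separate upstream branch: N ← H ← K ← A ← Y ← S ← L.
A separate upstream branch: N ← W.
Each of those chain origins has no stated cause.

J, L, W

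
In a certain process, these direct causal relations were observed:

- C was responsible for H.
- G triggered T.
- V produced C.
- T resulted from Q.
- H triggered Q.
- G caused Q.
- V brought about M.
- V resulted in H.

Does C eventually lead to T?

Yes

There is a causal chain: C → H → Q → T.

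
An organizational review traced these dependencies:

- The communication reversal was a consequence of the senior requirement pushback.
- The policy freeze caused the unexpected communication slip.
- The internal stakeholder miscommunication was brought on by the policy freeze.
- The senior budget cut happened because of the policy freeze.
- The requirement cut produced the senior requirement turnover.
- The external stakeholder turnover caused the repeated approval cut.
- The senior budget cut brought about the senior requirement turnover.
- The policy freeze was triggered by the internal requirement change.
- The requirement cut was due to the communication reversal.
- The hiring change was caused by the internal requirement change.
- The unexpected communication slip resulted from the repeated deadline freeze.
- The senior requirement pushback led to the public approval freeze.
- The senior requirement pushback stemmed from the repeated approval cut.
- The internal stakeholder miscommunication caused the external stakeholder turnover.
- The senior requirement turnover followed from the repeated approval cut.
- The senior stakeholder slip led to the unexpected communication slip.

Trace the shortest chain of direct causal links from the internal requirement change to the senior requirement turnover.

the internal requirement change → the policy freeze → the senior budget cut → the senior requirement turnover

the internal requirement change → the policy freeze
the policy freeze → the senior budget cut
the senior budget cut → the senior requirement turnover
Length: 3 steps.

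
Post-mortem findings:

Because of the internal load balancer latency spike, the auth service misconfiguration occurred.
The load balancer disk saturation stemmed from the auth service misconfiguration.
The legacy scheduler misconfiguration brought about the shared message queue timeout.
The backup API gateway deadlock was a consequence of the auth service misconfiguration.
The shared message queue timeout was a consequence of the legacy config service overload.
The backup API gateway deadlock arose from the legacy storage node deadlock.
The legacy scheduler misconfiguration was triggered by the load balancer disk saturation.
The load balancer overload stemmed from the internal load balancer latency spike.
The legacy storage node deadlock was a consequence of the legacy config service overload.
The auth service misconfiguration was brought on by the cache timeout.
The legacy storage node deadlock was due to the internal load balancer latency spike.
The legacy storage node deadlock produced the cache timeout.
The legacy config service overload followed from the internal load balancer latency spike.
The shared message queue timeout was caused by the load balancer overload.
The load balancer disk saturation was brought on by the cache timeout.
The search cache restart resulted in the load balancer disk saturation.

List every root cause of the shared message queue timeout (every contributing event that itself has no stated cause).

the internal load balancer latency spike, the search cache restart

Tracing upstream from the shared message queue timeout: the shared message queue timeout ← the legacy config service overload ← the internal load balancer latency spike.
A separate upstream branch: the shared message queue timeout ← the legacy scheduler misconfiguration ← the load balancer disk saturation ← the search cache restart.
Each of those chain origins has no stated cause.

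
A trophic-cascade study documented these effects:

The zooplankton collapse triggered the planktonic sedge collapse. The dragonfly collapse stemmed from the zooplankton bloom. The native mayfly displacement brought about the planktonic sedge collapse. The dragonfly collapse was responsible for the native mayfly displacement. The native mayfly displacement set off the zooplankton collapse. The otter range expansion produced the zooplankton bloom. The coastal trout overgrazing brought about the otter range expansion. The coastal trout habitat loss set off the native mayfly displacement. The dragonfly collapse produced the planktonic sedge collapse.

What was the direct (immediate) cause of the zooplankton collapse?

the native mayfly displacement

Upstream contributors include the coastal trout overgrazing, the otter range expansion, the zooplankton bloom, the dragonfly collapse, the coastal trout habitat loss, but only the native mayfly displacement feeds directly into the zooplankton collapse.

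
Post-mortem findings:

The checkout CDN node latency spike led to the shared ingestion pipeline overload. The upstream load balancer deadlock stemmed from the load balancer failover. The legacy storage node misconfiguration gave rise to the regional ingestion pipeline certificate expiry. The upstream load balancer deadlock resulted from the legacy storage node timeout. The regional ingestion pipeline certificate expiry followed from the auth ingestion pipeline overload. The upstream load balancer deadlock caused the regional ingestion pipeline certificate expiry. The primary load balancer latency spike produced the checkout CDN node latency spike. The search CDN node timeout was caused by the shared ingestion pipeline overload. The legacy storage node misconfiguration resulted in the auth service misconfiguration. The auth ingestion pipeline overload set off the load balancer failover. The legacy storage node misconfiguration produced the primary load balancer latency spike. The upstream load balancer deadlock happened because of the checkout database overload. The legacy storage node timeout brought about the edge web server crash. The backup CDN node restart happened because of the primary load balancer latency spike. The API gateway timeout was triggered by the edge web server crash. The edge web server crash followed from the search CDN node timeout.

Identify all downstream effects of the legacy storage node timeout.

the API gateway timeout, the edge web server crash, the regional ingestion pipeline certificate expiry, the upstream load balancer deadlock

Direct effects: the edge web server crash, the upstream load balancer deadlock.
2 steps out: the API gateway timeout, the regional ingestion pipeline certificate expiry.
Not reachable from it: the legacy storage node misconfiguration, the primary load balancer latency spike, the auth ingestion pipeline overload, the load balancer failover, the auth service misconfiguration, the backup CDN node restart, the checkout database overload, the checkout CDN node latency spike, the shared ingestion pipeline overload, the search CDN node timeout.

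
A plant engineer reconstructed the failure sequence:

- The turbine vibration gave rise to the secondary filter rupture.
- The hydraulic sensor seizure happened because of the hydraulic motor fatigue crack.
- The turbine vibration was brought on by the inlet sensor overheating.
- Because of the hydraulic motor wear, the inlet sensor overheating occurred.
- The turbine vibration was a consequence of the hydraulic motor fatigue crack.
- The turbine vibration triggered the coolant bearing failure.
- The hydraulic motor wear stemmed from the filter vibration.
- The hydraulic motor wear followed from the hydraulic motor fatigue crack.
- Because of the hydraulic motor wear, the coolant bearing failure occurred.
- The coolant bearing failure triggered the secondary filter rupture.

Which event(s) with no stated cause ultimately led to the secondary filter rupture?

the filter vibration, the hydraulic motor fatigue crack

Tracing upstream from the secondary filter rupture: the secondary filter rupture ← the coolant bearing failure ← the hydraulic motor wear ← the filter vibration.
A separate upstream branch: the secondary filter rupture ← the turbine vibration ← the hydraulic motor fatigue crack.
Each of those chain origins has no stated cause.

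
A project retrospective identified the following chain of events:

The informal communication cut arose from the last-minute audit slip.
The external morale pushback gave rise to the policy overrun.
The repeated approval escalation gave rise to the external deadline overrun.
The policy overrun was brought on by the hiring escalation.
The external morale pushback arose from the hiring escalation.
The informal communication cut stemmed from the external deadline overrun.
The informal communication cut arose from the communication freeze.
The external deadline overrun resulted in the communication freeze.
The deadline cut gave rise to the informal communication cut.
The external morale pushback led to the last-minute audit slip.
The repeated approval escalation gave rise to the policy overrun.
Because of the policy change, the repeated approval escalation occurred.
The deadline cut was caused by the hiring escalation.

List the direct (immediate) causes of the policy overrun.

the external morale pushback, the hiring escalation, the repeated approval escalation

Upstream contributors include the policy change, but only the external morale pushback, the hiring escalation, the repeated approval escalation feed directly into the policy overrun.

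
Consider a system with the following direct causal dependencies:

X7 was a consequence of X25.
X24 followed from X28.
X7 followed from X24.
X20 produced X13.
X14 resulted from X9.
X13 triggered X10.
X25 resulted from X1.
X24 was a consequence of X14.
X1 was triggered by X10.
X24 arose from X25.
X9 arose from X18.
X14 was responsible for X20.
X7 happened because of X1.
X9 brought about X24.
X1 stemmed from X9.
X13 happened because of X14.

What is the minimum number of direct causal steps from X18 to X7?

3

Shortest chain: X18 → X9 → X1 → X7.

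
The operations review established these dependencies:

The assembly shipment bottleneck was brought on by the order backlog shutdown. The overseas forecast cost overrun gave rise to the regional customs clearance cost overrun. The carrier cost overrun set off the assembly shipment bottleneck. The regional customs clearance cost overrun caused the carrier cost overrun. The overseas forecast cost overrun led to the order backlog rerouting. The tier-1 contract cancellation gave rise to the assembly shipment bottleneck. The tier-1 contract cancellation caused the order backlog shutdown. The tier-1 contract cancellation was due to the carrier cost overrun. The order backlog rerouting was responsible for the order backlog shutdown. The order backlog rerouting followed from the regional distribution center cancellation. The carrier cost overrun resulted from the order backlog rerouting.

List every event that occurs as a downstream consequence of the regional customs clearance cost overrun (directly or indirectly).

the assembly shipment bottleneck, the carrier cost overrun, the order backlog shutdown, the tier-1 contract cancellation

Direct effects: the carrier cost overrun.
2 steps out: the tier-1 contract cancellation, the assembly shipment bottleneck.
3 steps out: the order backlog shutdown.
Not reachable from it: the overseas forecast cost overrun, the order backlog rerouting, the regional distribution center cancellation.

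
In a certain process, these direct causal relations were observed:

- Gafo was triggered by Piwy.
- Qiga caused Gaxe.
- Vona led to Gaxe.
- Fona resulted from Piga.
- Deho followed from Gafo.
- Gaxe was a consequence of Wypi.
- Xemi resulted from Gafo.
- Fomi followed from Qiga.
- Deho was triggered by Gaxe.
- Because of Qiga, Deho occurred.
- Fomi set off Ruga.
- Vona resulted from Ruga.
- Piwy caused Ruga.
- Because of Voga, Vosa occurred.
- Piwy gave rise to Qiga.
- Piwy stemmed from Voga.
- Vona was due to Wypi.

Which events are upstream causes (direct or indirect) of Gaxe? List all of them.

Fomi, Piwy, Qiga, Ruga, Voga, Vona, Wypi

Immediate causes of Gaxe: Qiga, Wypi, Vona.
Further upstream: Voga, Piwy, Fomi, Ruga.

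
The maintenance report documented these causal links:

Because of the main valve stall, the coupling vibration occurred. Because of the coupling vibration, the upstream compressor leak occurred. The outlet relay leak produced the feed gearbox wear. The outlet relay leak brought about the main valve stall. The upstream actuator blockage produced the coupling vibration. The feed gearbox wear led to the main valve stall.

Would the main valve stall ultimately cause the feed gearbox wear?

The main valve stall leads to the coupling vibration, the upstream compressor leak; the feed gearbox wear is not among them.

No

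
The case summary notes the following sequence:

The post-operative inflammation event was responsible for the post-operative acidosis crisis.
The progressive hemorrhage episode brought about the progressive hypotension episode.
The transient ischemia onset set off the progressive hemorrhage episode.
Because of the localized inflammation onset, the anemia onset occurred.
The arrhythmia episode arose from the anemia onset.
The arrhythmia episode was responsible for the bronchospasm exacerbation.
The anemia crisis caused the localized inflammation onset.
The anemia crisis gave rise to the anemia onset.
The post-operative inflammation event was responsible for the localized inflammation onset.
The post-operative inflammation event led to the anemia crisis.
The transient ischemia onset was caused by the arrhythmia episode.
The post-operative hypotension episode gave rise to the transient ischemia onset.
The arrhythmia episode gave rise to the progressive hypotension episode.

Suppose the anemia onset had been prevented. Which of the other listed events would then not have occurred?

the arrhythmia episode, the bronchospasm exacerbation

Downstream of the anemia onset: the arrhythmia episode, the transient ischemia onset, the progressive hemorrhage episode, the progressive hypotension episode, the bronchospasm exacerbation.
Of those, still caused via another path: the transient ischemia onset, the progressive hemorrhage episode, the progressive hypotension episode.
The remainder have no surviving cause.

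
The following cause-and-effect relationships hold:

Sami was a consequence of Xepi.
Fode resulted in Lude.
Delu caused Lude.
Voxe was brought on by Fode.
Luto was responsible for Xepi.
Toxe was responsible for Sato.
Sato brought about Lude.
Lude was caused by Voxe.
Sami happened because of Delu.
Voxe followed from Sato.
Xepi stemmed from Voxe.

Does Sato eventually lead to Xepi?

There is a causal chain: Sato → Voxe → Xepi.

Yes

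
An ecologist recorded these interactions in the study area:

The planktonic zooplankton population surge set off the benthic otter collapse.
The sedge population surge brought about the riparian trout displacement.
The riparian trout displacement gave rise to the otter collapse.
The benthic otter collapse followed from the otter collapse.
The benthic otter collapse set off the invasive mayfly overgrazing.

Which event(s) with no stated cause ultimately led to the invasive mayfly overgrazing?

the planktonic zooplankton population surge, the sedge population surge

Tracing upstream from the invasive mayfly overgrazing: the invasive mayfly overgrazing ← the benthic otter collapse ← the otter collapse ← the riparian trout displacement ← the sedge population surge.
A separate upstream branch: the invasive mayfly overgrazing ← the benthic otter collapse ← the planktonic zooplankton population surge.
Each of those chain origins has no stated cause.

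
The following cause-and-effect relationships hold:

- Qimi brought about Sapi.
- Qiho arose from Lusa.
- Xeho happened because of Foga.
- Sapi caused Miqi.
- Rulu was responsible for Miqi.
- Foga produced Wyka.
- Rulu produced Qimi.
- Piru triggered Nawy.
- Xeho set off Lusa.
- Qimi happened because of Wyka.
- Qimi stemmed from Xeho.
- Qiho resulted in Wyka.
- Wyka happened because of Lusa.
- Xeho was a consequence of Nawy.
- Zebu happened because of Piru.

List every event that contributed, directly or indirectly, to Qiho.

Foga, Lusa, Nawy, Piru, Xeho

Immediate cause of Qiho: Lusa.
Further upstream: Piru, Foga, Nawy, Xeho.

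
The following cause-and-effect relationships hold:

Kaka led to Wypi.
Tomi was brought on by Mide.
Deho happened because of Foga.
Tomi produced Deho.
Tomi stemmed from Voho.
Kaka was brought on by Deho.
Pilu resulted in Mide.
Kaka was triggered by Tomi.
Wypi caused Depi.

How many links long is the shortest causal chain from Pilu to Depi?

5

Shortest chain: Pilu → Mide → Tomi → Kaka → Wypi → Depi.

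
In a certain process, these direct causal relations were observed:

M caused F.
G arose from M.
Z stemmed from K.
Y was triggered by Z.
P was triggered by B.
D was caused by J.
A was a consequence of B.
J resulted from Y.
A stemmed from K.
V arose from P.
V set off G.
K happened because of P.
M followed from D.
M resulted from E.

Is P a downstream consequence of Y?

No

Y leads to J, D, M, F, G; P is not among them.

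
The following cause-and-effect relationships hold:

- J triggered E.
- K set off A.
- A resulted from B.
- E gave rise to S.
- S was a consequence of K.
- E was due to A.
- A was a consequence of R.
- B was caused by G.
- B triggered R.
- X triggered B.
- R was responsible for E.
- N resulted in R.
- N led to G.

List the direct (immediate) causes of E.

Upstream contributors include K, N, G, X, B, but only A, J, R feed directly into E.

A, J, R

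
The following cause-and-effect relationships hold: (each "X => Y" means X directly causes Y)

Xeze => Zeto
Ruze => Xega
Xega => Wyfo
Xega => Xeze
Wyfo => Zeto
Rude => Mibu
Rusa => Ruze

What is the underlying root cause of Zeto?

Rusa

Tracing upstream from Zeto: Zeto ← Xeze ← Xega ← Ruze ← Rusa.
Rusa has no stated cause, so it is the root.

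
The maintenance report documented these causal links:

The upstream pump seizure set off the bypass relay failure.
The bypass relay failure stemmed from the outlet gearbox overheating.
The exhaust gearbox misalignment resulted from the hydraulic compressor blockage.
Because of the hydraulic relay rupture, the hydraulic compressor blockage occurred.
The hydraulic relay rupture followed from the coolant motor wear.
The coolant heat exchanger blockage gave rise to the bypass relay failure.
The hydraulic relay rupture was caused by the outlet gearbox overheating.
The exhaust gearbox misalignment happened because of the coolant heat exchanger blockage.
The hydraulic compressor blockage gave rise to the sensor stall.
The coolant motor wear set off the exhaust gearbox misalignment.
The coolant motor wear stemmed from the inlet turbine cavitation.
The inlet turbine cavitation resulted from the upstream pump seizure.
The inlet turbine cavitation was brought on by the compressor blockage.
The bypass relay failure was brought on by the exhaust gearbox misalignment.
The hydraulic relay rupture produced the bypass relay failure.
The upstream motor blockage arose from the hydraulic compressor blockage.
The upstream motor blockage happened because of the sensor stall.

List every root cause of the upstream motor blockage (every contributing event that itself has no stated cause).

the compressor blockage, the outlet gearbox overheating, the upstream pump seizure

Tracing upstream from the upstream motor blockage: the upstream motor blockage ← the hydraulic compressor blockage ← the hydraulic relay rupture ← the coolant motor wear ← the inlet turbine cavitation ← the compressor blockage.
A separate upstream branch: the upstream motor blockage ← the hydraulic compressor blockage ← the hydraulic relay rupture ← the coolant motor wear ← the inlet turbine cavitation ← the upstream pump seizure.
A separate upstream branch: the upstream motor blockage ← the hydraulic compressor blockage ← the hydraulic relay rupture ← the outlet gearbox overheating.
Each of those chain origins has no stated cause.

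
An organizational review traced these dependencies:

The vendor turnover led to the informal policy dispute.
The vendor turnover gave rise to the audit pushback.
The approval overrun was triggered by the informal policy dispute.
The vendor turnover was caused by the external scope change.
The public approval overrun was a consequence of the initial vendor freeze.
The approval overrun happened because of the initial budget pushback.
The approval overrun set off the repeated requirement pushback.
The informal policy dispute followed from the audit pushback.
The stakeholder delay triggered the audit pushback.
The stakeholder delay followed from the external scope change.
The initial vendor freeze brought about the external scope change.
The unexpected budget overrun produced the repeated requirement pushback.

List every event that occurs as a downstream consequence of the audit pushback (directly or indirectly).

the approval overrun, the informal policy dispute, the repeated requirement pushback

Direct effects: the informal policy dispute.
2 steps out: the approval overrun.
3 steps out: the repeated requirement pushback.
Not reachable from it: the initial vendor freeze, the initial budget pushback, the external scope change, the public approval overrun, the stakeholder delay, the vendor turnover, the unexpected budget overrun.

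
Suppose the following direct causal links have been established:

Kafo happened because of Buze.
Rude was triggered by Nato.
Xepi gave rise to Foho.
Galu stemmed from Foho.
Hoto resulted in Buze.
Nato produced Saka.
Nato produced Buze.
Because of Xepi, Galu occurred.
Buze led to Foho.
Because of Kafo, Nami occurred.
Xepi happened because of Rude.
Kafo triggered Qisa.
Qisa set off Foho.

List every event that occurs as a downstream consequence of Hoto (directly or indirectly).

Direct effects: Buze.
2 steps out: Kafo, Foho.
3 steps out: Qisa, Nami, Galu.
Not reachable from it: Nato, Rude, Saka, Xepi.

Buze, Foho, Galu, Kafo, Nami, Qisa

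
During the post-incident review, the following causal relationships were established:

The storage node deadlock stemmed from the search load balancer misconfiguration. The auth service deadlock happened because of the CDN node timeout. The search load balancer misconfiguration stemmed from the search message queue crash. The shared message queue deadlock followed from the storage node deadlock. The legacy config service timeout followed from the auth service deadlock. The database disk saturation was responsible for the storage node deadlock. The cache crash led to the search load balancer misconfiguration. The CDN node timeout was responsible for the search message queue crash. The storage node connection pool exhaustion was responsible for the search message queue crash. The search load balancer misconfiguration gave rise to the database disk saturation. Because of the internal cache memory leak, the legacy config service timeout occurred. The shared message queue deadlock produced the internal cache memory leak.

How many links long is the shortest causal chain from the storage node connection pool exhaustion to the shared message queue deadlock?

4

Shortest chain: the storage node connection pool exhaustion → the search message queue crash → the search load balancer misconfiguration → the storage node deadlock → the shared message queue deadlock.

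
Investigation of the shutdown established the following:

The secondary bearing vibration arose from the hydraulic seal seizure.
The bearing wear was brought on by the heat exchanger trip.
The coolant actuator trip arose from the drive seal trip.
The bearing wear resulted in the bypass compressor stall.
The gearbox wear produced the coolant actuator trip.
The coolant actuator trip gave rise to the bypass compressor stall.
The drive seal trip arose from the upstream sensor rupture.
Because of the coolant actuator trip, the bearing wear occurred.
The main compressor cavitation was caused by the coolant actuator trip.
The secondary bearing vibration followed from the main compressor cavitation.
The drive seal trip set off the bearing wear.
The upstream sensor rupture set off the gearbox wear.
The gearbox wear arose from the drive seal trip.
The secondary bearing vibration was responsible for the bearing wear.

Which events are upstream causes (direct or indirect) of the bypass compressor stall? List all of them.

Immediate causes of the bypass compressor stall: the coolant actuator trip, the bearing wear.
Further upstream: the upstream sensor rupture, the drive seal trip, the gearbox wear, the heat exchanger trip, the hydraulic seal seizure, the main compressor cavitation, the secondary bearing vibration.

the bearing wear, the coolant actuator trip, the drive seal trip, the gearbox wear, the heat exchanger trip, the hydraulic seal seizure, the main compressor cavitation, the secondary bearing vibration, the upstream sensor rupture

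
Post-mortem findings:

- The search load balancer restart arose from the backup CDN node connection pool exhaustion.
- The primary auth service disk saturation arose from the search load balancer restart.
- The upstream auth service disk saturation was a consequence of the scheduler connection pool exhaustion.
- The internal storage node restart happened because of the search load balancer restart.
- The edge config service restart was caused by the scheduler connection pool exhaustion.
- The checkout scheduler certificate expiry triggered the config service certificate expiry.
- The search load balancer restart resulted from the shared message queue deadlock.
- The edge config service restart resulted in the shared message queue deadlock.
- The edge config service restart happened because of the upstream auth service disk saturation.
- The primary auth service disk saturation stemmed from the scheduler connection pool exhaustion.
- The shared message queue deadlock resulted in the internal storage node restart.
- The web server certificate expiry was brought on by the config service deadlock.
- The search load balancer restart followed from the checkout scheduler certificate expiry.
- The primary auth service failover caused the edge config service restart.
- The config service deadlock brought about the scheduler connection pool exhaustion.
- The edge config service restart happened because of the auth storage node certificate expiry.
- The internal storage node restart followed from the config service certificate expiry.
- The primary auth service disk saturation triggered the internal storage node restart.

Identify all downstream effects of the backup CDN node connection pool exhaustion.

Direct effects: the search load balancer restart.
2 steps out: the primary auth service disk saturation, the internal storage node restart.
Not reachable from it: the config service deadlock, the checkout scheduler certificate expiry, the primary auth service failover, the config service certificate expiry, the auth storage node certificate expiry, the scheduler connection pool exhaustion, the upstream auth service disk saturation, the edge config service restart, the web server certificate expiry, the shared message queue deadlock.

the internal storage node restart, the primary auth service disk saturation, the search load balancer restart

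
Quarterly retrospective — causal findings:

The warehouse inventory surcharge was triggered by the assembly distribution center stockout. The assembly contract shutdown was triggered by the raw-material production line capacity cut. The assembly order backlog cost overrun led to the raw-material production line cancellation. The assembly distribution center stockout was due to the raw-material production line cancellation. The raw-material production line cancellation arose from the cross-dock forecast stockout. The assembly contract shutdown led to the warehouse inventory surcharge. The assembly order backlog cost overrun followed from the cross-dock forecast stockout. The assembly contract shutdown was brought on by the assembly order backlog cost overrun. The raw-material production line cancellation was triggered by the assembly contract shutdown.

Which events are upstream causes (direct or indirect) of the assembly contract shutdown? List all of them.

the assembly order backlog cost overrun, the cross-dock forecast stockout, the raw-material production line capacity cut

Immediate causes of the assembly contract shutdown: the assembly order backlog cost overrun, the raw-material production line capacity cut.
Further upstream: the cross-dock forecast stockout.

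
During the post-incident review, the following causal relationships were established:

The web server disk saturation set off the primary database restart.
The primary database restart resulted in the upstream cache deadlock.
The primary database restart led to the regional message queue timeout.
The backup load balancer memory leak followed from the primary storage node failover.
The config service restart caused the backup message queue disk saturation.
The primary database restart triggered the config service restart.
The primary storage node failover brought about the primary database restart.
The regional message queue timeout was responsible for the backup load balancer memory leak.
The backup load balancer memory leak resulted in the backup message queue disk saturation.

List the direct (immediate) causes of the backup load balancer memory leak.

Upstream contributors include the primary database restart, the web server disk saturation, but only the primary storage node failover, the regional message queue timeout feed directly into the backup load balancer memory leak.

the primary storage node failover, the regional message queue timeout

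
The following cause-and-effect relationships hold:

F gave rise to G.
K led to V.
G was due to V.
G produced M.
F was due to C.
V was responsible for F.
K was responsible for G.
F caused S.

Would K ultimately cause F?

There is a causal chain: K → V → F.

Yes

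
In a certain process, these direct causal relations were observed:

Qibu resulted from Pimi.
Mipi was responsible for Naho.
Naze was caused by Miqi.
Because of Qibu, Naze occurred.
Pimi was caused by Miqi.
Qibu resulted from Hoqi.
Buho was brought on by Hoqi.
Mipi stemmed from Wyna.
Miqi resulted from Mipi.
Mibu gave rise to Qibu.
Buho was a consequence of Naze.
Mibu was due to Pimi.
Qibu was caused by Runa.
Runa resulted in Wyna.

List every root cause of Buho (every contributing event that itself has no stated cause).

Hoqi, Runa

Tracing upstream from Buho: Buho ← Naze ← Qibu ← Runa.
A separate upstream branch: Buho ← Hoqi.
Each of those chain origins has no stated cause.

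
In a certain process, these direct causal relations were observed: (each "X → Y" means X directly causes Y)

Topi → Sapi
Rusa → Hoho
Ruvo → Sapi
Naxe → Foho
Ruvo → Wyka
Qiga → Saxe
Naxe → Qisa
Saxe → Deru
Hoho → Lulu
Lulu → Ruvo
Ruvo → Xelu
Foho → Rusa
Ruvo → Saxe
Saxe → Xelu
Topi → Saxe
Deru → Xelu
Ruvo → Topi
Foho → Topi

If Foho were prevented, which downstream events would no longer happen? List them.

Hoho, Lulu, Rusa, Ruvo, Sapi, Topi, Wyka

Downstream of Foho: Rusa, Hoho, Lulu, Ruvo, Topi, Wyka, Sapi, Saxe, Deru, Xelu.
Of those, still caused via another path: Saxe, Deru, Xelu.
The remainder have no surviving cause.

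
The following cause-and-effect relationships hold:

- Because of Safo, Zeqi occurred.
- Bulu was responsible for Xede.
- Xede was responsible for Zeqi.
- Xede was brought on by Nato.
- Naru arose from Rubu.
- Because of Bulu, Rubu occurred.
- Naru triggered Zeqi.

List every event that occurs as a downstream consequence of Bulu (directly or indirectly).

Direct effects: Rubu, Xede.
2 steps out: Naru, Zeqi.
Not reachable from it: Safo, Nato.

Naru, Rubu, Xede, Zeqi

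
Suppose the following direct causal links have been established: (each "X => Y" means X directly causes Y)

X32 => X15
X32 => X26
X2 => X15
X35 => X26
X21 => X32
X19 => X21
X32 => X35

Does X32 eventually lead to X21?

No

X32 leads to X35, X26, X15; X21 is not among them.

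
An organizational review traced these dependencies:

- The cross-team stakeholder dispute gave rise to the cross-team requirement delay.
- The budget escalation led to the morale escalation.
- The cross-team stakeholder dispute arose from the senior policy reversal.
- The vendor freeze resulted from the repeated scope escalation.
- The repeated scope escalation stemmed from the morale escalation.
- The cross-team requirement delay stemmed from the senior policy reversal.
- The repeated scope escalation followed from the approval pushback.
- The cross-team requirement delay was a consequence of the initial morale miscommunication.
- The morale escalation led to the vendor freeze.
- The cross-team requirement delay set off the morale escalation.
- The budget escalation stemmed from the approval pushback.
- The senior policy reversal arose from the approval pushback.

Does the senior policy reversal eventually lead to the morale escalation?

There is a causal chain: the senior policy reversal → the cross-team requirement delay → the morale escalation.

Yes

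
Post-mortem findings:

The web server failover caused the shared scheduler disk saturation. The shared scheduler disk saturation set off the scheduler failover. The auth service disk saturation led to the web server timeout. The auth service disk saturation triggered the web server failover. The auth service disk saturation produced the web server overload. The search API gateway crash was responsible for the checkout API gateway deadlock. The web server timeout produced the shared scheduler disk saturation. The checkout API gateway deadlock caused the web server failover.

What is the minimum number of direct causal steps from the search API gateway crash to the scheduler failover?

Shortest chain: the search API gateway crash → the checkout API gateway deadlock → the web server failover → the shared scheduler disk saturation → the scheduler failover.

4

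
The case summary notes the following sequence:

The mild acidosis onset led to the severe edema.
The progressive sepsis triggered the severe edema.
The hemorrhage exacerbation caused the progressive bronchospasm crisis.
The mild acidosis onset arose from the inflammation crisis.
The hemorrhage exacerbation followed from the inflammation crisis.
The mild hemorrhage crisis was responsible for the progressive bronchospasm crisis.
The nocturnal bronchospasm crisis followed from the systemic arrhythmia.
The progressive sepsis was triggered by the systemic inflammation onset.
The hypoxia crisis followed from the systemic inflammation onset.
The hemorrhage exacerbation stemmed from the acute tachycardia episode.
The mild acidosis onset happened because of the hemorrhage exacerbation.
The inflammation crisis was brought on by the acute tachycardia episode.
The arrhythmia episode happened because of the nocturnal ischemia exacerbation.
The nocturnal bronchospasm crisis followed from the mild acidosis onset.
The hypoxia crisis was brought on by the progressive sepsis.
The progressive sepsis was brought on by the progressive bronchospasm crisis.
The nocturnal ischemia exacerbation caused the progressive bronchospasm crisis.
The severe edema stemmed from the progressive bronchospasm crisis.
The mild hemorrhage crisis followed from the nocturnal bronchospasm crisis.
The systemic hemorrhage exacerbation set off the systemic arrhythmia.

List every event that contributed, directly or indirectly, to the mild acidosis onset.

the acute tachycardia episode, the hemorrhage exacerbation, the inflammation crisis

Immediate causes of the mild acidosis onset: the inflammation crisis, the hemorrhage exacerbation.
Further upstream: the acute tachycardia episode.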